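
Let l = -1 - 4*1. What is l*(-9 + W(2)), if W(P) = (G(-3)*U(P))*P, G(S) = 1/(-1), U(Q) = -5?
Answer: -5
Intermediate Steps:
G(S) = -1
l = -5 (l = -1 - 4 = -5)
W(P) = 5*P (W(P) = (-1*(-5))*P = 5*P)
l*(-9 + W(2)) = -5*(-9 + 5*2) = -5*(-9 + 10) = -5*1 = -5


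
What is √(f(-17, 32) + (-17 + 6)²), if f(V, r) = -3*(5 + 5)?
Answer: √91 ≈ 9.5394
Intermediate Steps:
f(V, r) = -30 (f(V, r) = -3*10 = -30)
√(f(-17, 32) + (-17 + 6)²) = √(-30 + (-17 + 6)²) = √(-30 + (-11)²) = √(-30 + 121) = √91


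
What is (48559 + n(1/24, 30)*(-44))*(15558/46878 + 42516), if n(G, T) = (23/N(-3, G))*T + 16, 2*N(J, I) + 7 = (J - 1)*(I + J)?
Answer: 339978028870975/226577 ≈ 1.5005e+9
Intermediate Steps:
N(J, I) = -7/2 + (-1 + J)*(I + J)/2 (N(J, I) = -7/2 + ((J - 1)*(I + J))/2 = -7/2 + ((-1 + J)*(I + J))/2 = -7/2 + (-1 + J)*(I + J)/2)
n(G, T) = 16 + 23*T/(5/2 - 2*G) (n(G, T) = (23/(-7/2 + (1/2)*(-3)**2 - G/2 - 1/2*(-3) + (1/2)*G*(-3)))*T + 16 = (23/(-7/2 + (1/2)*9 - G/2 + 3/2 - 3*G/2))*T + 16 = (23/(-7/2 + 9/2 - G/2 + 3/2 - 3*G/2))*T + 16 = (23/(5/2 - 2*G))*T + 16 = 23*T/(5/2 - 2*G) + 16 = 16 + 23*T/(5/2 - 2*G))
(48559 + n(1/24, 30)*(-44))*(15558/46878 + 42516) = (48559 + (2*(40 - 32/24 + 23*30)/(5 - 4/24))*(-44))*(15558/46878 + 42516) = (48559 + (2*(40 - 32*1/24 + 690)/(5 - 4*1/24))*(-44))*(15558*(1/46878) + 42516) = (48559 + (2*(40 - 4/3 + 690)/(5 - 1/6))*(-44))*(2593/7813 + 42516) = (48559 + (2*(2186/3)/(29/6))*(-44))*(332180101/7813) = (48559 + (2*(6/29)*(2186/3))*(-44))*(332180101/7813) = (48559 + (8744/29)*(-44))*(332180101/7813) = (48559 - 384736/29)*(332180101/7813) = (1023475/29)*(332180101/7813) = 339978028870975/226577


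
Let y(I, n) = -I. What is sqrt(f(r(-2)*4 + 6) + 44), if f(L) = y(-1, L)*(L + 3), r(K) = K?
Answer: 3*sqrt(5) ≈ 6.7082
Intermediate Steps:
f(L) = 3 + L (f(L) = (-1*(-1))*(L + 3) = 1*(3 + L) = 3 + L)
sqrt(f(r(-2)*4 + 6) + 44) = sqrt((3 + (-2*4 + 6)) + 44) = sqrt((3 + (-8 + 6)) + 44) = sqrt((3 - 2) + 44) = sqrt(1 + 44) = sqrt(45) = 3*sqrt(5)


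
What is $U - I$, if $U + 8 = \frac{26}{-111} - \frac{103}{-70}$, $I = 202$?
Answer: $- \frac{1622087}{7770} \approx -208.76$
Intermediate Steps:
$U = - \frac{52547}{7770}$ ($U = -8 + \left(\frac{26}{-111} - \frac{103}{-70}\right) = -8 + \left(26 \left(- \frac{1}{111}\right) - - \frac{103}{70}\right) = -8 + \left(- \frac{26}{111} + \frac{103}{70}\right) = -8 + \frac{9613}{7770} = - \frac{52547}{7770} \approx -6.7628$)
$U - I = - \frac{52547}{7770} - 202 = - \frac{1622087}{7770}$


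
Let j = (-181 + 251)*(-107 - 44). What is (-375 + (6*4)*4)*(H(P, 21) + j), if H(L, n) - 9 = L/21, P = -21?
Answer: 2946798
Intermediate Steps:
H(L, n) = 9 + L/21
j = -10570 (j = 70*(-151) = -10570)
(-375 + (6*4)*4)*(H(P, 21) + j) = (-375 + (6*4)*4)*((9 + (1/21)*(-21)) - 10570) = (-375 + 24*4)*((9 - 1) - 10570) = (-375 + 96)*(8 - 10570) = -279*(-10562) = 2946798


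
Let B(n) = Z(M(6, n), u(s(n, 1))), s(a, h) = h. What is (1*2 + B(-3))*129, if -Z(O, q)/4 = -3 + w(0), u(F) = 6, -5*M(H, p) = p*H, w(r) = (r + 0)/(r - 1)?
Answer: 1806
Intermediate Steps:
w(r) = r/(-1 + r)
M(H, p) = -H*p/5 (M(H, p) = -p*H/5 = -H*p/5)
Z(O, q) = 12 (Z(O, q) = -4*(-3 + 0/(-1 + 0)) = -4*(-3 + 0/(-1)) = -4*(-3 + 0*(-1)) = -4*(-3 + 0) = -4*(-3) = 12)
B(n) = 12
(1*2 + B(-3))*129 = (1*2 + 12)*129 = (2 + 12)*129 = 14*129 = 1806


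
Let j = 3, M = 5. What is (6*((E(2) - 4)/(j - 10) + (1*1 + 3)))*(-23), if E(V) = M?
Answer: -3726/7 ≈ -532.29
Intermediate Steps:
E(V) = 5
(6*((E(2) - 4)/(j - 10) + (1*1 + 3)))*(-23) = (6*((5 - 4)/(3 - 10) + (1*1 + 3)))*(-23) = (6*(1/(-7) + (1 + 3)))*(-23) = (6*(1*(-⅐) + 4))*(-23) = (6*(-⅐ + 4))*(-23) = (6*(27/7))*(-23) = (162/7)*(-23) = -3726/7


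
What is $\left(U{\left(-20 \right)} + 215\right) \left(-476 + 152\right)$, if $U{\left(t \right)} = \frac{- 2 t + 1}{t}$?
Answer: $- \frac{344979}{5} \approx -68996.0$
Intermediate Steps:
$U{\left(t \right)} = \frac{1 - 2 t}{t}$
$\left(U{\left(-20 \right)} + 215\right) \left(-476 + 152\right) = \left(\left(-2 + \frac{1}{-20}\right) + 215\right) \left(-476 + 152\right) = \left(\left(-2 - \frac{1}{20}\right) + 215\right) \left(-324\right) = \left(- \frac{41}{20} + 215\right) \left(-324\right) = \frac{4259}{20} \left(-324\right) = - \frac{344979}{5}$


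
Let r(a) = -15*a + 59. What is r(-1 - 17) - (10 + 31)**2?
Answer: -1352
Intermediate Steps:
r(a) = 59 - 15*a
r(-1 - 17) - (10 + 31)**2 = (59 - 15*(-1 - 17)) - (10 + 31)**2 = (59 - 15*(-18)) - 1*41**2 = (59 + 270) - 1*1681 = 329 - 1681 = -1352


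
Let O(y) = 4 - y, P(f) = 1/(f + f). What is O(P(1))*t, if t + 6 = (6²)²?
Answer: 4515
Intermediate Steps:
P(f) = 1/(2*f)
t = 1290 (t = -6 + (6²)² = -6 + 36² = -6 + 1296 = 1290)
O(P(1))*t = (4 - 1/(2*1))*1290 = (4 - 1/2)*1290 = (4 - 1*½)*1290 = (4 - ½)*1290 = (7/2)*1290 = 4515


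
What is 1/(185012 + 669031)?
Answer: 1/854043 ≈ 1.1709e-6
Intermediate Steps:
1/(185012 + 669031) = 1/854043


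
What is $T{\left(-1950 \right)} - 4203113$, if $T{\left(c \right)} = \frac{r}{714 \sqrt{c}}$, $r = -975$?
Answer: $-4203113 + \frac{5 i \sqrt{78}}{1428} \approx -4.2031 \cdot 10^{6} + 0.030924 i$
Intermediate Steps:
$T{\left(c \right)} = - \frac{325}{238 \sqrt{c}}$ ($T{\left(c \right)} = - \frac{975}{714 \sqrt{c}} = - 975 \frac{1}{714 \sqrt{c}} = - \frac{325}{238 \sqrt{c}}$)
$T{\left(-1950 \right)} - 4203113 = - \frac{325}{238 \cdot 5 i \sqrt{78}} - 4203113 = - \frac{325 \left(- \frac{i \sqrt{78}}{390}\right)}{238} - 4203113 = \frac{5 i \sqrt{78}}{1428} - 4203113 = -4203113 + \frac{5 i \sqrt{78}}{1428}$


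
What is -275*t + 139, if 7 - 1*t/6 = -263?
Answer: -445361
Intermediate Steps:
t = 1620 (t = 42 - 6*(-263) = 42 + 1578 = 1620)
-275*t + 139 = -275*1620 + 139 = -445500 + 139 = -445361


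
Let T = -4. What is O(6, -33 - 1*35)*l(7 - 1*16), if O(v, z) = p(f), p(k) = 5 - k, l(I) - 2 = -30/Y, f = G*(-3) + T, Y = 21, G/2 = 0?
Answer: 36/7 ≈ 5.1429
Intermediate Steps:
G = 0 (G = 2*0 = 0)
f = -4 (f = 0*(-3) - 4 = 0 - 4 = -4)
l(I) = 4/7 (l(I) = 2 - 30/21 = 2 - 30*1/21 = 2 - 10/7 = 4/7)
O(v, z) = 9 (O(v, z) = 5 - 1*(-4) = 5 + 4 = 9)
O(6, -33 - 1*35)*l(7 - 1*16) = 9*(4/7) = 36/7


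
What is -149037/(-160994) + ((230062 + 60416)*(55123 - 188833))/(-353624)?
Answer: 390814351147488/3558208891 ≈ 1.0983e+5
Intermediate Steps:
-149037/(-160994) + ((230062 + 60416)*(55123 - 188833))/(-353624) = -149037*(-1/160994) + (290478*(-133710))*(-1/353624) = 149037/160994 - 38839813380*(-1/353624) = 149037/160994 + 9709953345/88406 = 390814351147488/3558208891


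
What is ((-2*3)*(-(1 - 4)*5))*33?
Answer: -2970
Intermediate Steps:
((-2*3)*(-(1 - 4)*5))*33 = -(-6)*(-3*5)*33 = -(-6)*(-15)*33 = -6*15*33 = -90*33 = -2970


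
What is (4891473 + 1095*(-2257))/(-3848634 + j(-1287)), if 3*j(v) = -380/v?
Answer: -4671921969/7429787747 ≈ -0.62881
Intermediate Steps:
j(v) = -380/(3*v) (j(v) = (-380/v)/3 = -380/(3*v))
(4891473 + 1095*(-2257))/(-3848634 + j(-1287)) = (4891473 + 1095*(-2257))/(-3848634 - 380/3/(-1287)) = (4891473 - 2471415)/(-3848634 - 380/3*(-1/1287)) = 2420058/(-3848634 + 380/3861) = 2420058/(-14859575494/3861) = 2420058*(-3861/14859575494) = -4671921969/7429787747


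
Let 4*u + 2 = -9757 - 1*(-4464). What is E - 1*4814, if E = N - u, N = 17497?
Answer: 56027/4 ≈ 14007.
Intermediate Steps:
u = -5295/4 (u = -1/2 + (-9757 - 1*(-4464))/4 = -1/2 + (-9757 + 4464)/4 = -1/2 + (1/4)*(-5293) = -1/2 - 5293/4 = -5295/4 ≈ -1323.8)
E = 75283/4 (E = 17497 - 1*(-5295/4) = 17497 + 5295/4 = 75283/4 ≈ 18821.)
E - 1*4814 = 75283/4 - 1*4814 = 75283/4 - 4814 = 56027/4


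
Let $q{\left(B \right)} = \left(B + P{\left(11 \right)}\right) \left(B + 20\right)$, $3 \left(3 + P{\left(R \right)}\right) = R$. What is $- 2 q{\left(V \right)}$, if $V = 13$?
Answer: $-902$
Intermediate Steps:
$P{\left(R \right)} = -3 + \frac{R}{3}$
$q{\left(B \right)} = \left(20 + B\right) \left(\frac{2}{3} + B\right)$ ($q{\left(B \right)} = \left(B + \left(-3 + \frac{1}{3} \cdot 11\right)\right) \left(B + 20\right) = \left(B + \left(-3 + \frac{11}{3}\right)\right) \left(20 + B\right) = \left(B + \frac{2}{3}\right) \left(20 + B\right) = \left(\frac{2}{3} + B\right) \left(20 + B\right) = \left(20 + B\right) \left(\frac{2}{3} + B\right)$)
$- 2 q{\left(V \right)} = - 2 \left(\frac{40}{3} + 13^{2} + \frac{62}{3} \cdot 13\right) = - 2 \left(\frac{40}{3} + 169 + \frac{806}{3}\right) = \left(-2\right) 451 = -902$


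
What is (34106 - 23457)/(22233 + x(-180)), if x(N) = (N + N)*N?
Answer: 10649/87033 ≈ 0.12236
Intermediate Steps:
x(N) = 2*N**2 (x(N) = (2*N)*N = 2*N**2)
(34106 - 23457)/(22233 + x(-180)) = (34106 - 23457)/(22233 + 2*(-180)**2) = 10649/(22233 + 2*32400) = 10649/(22233 + 64800) = 10649/87033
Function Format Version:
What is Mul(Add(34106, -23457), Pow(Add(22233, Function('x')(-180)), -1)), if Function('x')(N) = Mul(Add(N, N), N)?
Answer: Rational(10649, 87033) ≈ 0.12236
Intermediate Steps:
Function('x')(N) = Mul(2, Pow(N, 2)) (Function('x')(N) = Mul(Mul(2, N), N) = Mul(2, Pow(N, 2)))
Mul(Add(34106, -23457), Pow(Add(22233, Function('x')(-180)), -1)) = Mul(Add(34106, -23457), Pow(Add(22233, Mul(2, Pow(-180, 2))), -1)) = Mul(10649, Pow(Add(22233, Mul(2, 32400)), -1)) = Mul(10649, Pow(Add(22233, 64800), -1)) = Mul(10649, Pow(87033, -1)) = Mul(10649, Rational(1, 87033)) = Rational(10649, 87033)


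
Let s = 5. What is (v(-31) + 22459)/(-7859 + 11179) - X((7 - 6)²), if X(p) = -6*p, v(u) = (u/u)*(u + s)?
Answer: 42353/3320 ≈ 12.757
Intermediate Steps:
v(u) = 5 + u (v(u) = (u/u)*(u + 5) = 1*(5 + u) = 5 + u)
(v(-31) + 22459)/(-7859 + 11179) - X((7 - 6)²) = ((5 - 31) + 22459)/(-7859 + 11179) - (-6)*(7 - 6)² = (-26 + 22459)/3320 - (-6)*1² = 22433*(1/3320) - (-6) = 22433/3320 - 1*(-6) = 22433/3320 + 6 = 42353/3320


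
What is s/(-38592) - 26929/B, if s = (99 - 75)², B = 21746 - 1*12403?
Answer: -1813586/625981 ≈ -2.8972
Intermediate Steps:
B = 9343 (B = 21746 - 12403 = 9343)
s = 576 (s = 24² = 576)
s/(-38592) - 26929/B = 576/(-38592) - 26929/9343 = 576*(-1/38592) - 26929*1/9343 = -1/67 - 26929/9343 = -1813586/625981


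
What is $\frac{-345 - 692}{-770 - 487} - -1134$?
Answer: $\frac{1426475}{1257} \approx 1134.8$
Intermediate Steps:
$\frac{-345 - 692}{-770 - 487} - -1134 = \frac{-345 - 692}{-1257} + 1134 = \left(-1037\right) \left(- \frac{1}{1257}\right) + 1134 = \frac{1037}{1257} + 1134 = \frac{1426475}{1257}$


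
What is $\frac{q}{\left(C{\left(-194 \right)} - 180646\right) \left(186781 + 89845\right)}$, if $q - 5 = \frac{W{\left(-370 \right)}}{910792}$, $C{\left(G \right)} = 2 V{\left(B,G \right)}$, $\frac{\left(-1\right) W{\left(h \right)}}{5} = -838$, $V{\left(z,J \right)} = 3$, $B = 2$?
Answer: $- \frac{455815}{4551202180114688} \approx -1.0015 \cdot 10^{-10}$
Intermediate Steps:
$W{\left(h \right)} = 4190$ ($W{\left(h \right)} = \left(-5\right) \left(-838\right) = 4190$)
$C{\left(G \right)} = 6$ ($C{\left(G \right)} = 2 \cdot 3 = 6$)
$q = \frac{2279075}{455396}$ ($q = 5 + \frac{4190}{910792} = 5 + 4190 \cdot \frac{1}{910792} = 5 + \frac{2095}{455396} = \frac{2279075}{455396} \approx 5.0046$)
$\frac{q}{\left(C{\left(-194 \right)} - 180646\right) \left(186781 + 89845\right)} = \frac{2279075}{455396 \left(6 - 180646\right) \left(186781 + 89845\right)} = \frac{2279075}{455396 \left(\left(-180640\right) 276626\right)} = \frac{2279075}{455396 \left(-49969720640\right)} = \frac{2279075}{455396} \left(- \frac{1}{49969720640}\right) = - \frac{455815}{4551202180114688}$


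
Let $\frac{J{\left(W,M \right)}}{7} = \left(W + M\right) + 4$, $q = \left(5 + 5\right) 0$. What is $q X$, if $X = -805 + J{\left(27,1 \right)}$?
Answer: $0$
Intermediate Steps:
$q = 0$ ($q = 10 \cdot 0 = 0$)
$J{\left(W,M \right)} = 28 + 7 M + 7 W$ ($J{\left(W,M \right)} = 7 \left(\left(W + M\right) + 4\right) = 7 \left(\left(M + W\right) + 4\right) = 7 \left(4 + M + W\right) = 28 + 7 M + 7 W$)
$X = -581$ ($X = -805 + \left(28 + 7 \cdot 1 + 7 \cdot 27\right) = -805 + \left(28 + 7 + 189\right) = -805 + 224 = -581$)
$q X = 0 \left(-581\right) = 0$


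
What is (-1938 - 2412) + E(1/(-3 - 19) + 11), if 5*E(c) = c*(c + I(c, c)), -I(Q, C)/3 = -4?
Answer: -2081059/484 ≈ -4299.7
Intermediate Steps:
I(Q, C) = 12 (I(Q, C) = -3*(-4) = 12)
E(c) = c*(12 + c)/5 (E(c) = (c*(c + 12))/5 = (c*(12 + c))/5 = c*(12 + c)/5)
(-1938 - 2412) + E(1/(-3 - 19) + 11) = (-1938 - 2412) + (1/(-3 - 19) + 11)*(12 + (1/(-3 - 19) + 11))/5 = -4350 + (1/(-22) + 11)*(12 + (1/(-22) + 11))/5 = -4350 + (-1/22 + 11)*(12 + (-1/22 + 11))/5 = -4350 + (1/5)*(241/22)*(12 + 241/22) = -4350 + (1/5)*(241/22)*(505/22) = -4350 + 24341/484 = -2081059/484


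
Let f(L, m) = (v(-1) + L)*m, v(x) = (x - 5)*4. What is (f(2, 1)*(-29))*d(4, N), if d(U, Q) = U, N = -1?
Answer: 2552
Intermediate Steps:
v(x) = -20 + 4*x (v(x) = (-5 + x)*4 = -20 + 4*x)
f(L, m) = m*(-24 + L) (f(L, m) = ((-20 + 4*(-1)) + L)*m = ((-20 - 4) + L)*m = (-24 + L)*m = m*(-24 + L))
(f(2, 1)*(-29))*d(4, N) = ((1*(-24 + 2))*(-29))*4 = ((1*(-22))*(-29))*4 = -22*(-29)*4 = 638*4 = 2552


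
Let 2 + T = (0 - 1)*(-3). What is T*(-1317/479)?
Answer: -1317/479 ≈ -2.7495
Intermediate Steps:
T = 1 (T = -2 + (0 - 1)*(-3) = -2 - 1*(-3) = -2 + 3 = 1)
T*(-1317/479) = 1*(-1317/479) = -1317/479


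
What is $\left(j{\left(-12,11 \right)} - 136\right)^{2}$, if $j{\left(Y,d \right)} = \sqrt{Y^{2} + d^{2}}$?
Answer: $\left(136 - \sqrt{265}\right)^{2} \approx 14333.0$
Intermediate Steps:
$\left(j{\left(-12,11 \right)} - 136\right)^{2} = \left(\sqrt{\left(-12\right)^{2} + 11^{2}} - 136\right)^{2} = \left(\sqrt{144 + 121} - 136\right)^{2} = \left(\sqrt{265} - 136\right)^{2} = \left(-136 + \sqrt{265}\right)^{2}$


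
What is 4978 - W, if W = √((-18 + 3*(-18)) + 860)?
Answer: 4978 - 2*√197 ≈ 4949.9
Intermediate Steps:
W = 2*√197 (W = √((-18 - 54) + 860) = √(-72 + 860) = √788 = 2*√197 ≈ 28.071)
4978 - W = 4978 - 2*√197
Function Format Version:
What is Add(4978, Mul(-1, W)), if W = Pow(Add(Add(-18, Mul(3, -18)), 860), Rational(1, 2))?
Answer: Add(4978, Mul(-2, Pow(197, Rational(1, 2)))) ≈ 4949.9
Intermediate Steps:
W = Mul(2, Pow(197, Rational(1, 2))) (W = Pow(Add(Add(-18, -54), 860), Rational(1, 2)) = Pow(Add(-72, 860), Rational(1, 2)) = Pow(788, Rational(1, 2)) = Mul(2, Pow(197, Rational(1, 2))) ≈ 28.071)
Add(4978, Mul(-1, W)) = Add(4978, Mul(-1, Mul(2, Pow(197, Rational(1, 2))))) = Add(4978, Mul(-2, Pow(197, Rational(1, 2))))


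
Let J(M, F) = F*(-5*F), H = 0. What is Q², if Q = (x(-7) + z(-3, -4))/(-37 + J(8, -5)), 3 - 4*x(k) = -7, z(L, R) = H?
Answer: 25/104976 ≈ 0.00023815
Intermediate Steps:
z(L, R) = 0
J(M, F) = -5*F²
x(k) = 5/2 (x(k) = ¾ - ¼*(-7) = ¾ + 7/4 = 5/2)
Q = -5/324 (Q = (5/2 + 0)/(-37 - 5*(-5)²) = 5/(2*(-37 - 5*25)) = 5/(2*(-37 - 125)) = (5/2)/(-162) = (5/2)*(-1/162) = -5/324 ≈ -0.015432)
Q² = (-5/324)² = 25/104976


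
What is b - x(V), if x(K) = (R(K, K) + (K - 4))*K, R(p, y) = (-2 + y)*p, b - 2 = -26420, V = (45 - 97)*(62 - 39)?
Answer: 1712176750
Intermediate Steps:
V = -1196 (V = -52*23 = -1196)
b = -26418 (b = 2 - 26420 = -26418)
R(p, y) = p*(-2 + y)
x(K) = K*(-4 + K + K*(-2 + K)) (x(K) = (K*(-2 + K) + (K - 4))*K = (K*(-2 + K) + (-4 + K))*K = (-4 + K + K*(-2 + K))*K = K*(-4 + K + K*(-2 + K)))
b - x(V) = -26418 - (-1196)*(-4 + (-1196)² - 1*(-1196)) = -26418 - (-1196)*(-4 + 1430416 + 1196) = -26418 - (-1196)*1431608 = -26418 - 1*(-1712203168) = -26418 + 1712203168 = 1712176750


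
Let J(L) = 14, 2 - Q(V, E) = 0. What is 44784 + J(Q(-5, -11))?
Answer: 44798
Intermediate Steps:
Q(V, E) = 2 (Q(V, E) = 2 - 1*0 = 2 + 0 = 2)
44784 + J(Q(-5, -11)) = 44784 + 14 = 44798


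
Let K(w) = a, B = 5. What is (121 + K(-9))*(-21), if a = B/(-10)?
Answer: -5061/2 ≈ -2530.5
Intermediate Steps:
a = -½ (a = 5/(-10) = 5*(-⅒) = -½ ≈ -0.50000)
K(w) = -½
(121 + K(-9))*(-21) = (121 - ½)*(-21) = (241/2)*(-21) = -5061/2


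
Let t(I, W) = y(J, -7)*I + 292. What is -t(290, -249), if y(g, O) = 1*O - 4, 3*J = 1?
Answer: 2898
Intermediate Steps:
J = ⅓ (J = (⅓)*1 = ⅓ ≈ 0.33333)
y(g, O) = -4 + O (y(g, O) = O - 4 = -4 + O)
t(I, W) = 292 - 11*I (t(I, W) = (-4 - 7)*I + 292 = -11*I + 292 = 292 - 11*I)
-t(290, -249) = -(292 - 11*290) = -(292 - 3190) = -1*(-2898) = 2898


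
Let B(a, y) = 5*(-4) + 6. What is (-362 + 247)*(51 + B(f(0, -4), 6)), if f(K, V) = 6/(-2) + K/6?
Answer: -4255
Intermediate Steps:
f(K, V) = -3 + K/6 (f(K, V) = 6*(-½) + K*(⅙) = -3 + K/6)
B(a, y) = -14 (B(a, y) = -20 + 6 = -14)
(-362 + 247)*(51 + B(f(0, -4), 6)) = (-362 + 247)*(51 - 14) = -115*37 = -4255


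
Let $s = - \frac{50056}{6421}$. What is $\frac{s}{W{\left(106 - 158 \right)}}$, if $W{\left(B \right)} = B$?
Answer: $\frac{12514}{83473} \approx 0.14992$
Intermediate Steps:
$s = - \frac{50056}{6421}$ ($s = \left(-50056\right) \frac{1}{6421} = - \frac{50056}{6421} \approx -7.7957$)
$\frac{s}{W{\left(106 - 158 \right)}} = - \frac{50056}{6421 \left(106 - 158\right)} = - \frac{50056}{6421 \left(-52\right)} = \left(- \frac{50056}{6421}\right) \left(- \frac{1}{52}\right) = \frac{12514}{83473}$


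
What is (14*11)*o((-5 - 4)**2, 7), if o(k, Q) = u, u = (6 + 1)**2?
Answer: 7546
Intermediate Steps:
u = 49 (u = 7**2 = 49)
o(k, Q) = 49
(14*11)*o((-5 - 4)**2, 7) = (14*11)*49 = 154*49 = 7546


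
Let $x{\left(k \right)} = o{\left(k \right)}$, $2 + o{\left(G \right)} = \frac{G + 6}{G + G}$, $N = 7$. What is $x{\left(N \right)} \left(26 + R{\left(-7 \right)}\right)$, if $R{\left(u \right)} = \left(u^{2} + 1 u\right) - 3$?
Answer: $- \frac{975}{14} \approx -69.643$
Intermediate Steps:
$R{\left(u \right)} = -3 + u + u^{2}$ ($R{\left(u \right)} = \left(u^{2} + u\right) - 3 = \left(u + u^{2}\right) - 3 = -3 + u + u^{2}$)
$o{\left(G \right)} = -2 + \frac{6 + G}{2 G}$ ($o{\left(G \right)} = -2 + \frac{G + 6}{G + G} = -2 + \frac{6 + G}{2 G}$)
$x{\left(k \right)} = - \frac{3}{2} + \frac{3}{k}$
$x{\left(N \right)} \left(26 + R{\left(-7 \right)}\right) = \left(- \frac{3}{2} + \frac{3}{7}\right) \left(26 - \left(10 - 49\right)\right) = \left(- \frac{3}{2} + 3 \cdot \frac{1}{7}\right) \left(26 - -39\right) = \left(- \frac{3}{2} + \frac{3}{7}\right) \left(26 + 39\right) = \left(- \frac{15}{14}\right) 65 = - \frac{975}{14}$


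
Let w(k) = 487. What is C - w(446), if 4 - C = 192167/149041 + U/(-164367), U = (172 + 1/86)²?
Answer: -9745816801003359/20131437051068 ≈ -484.11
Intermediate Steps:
U = 218832849/7396 (U = (172 + 1/86)² = (14793/86)² = 218832849/7396 ≈ 29588.)
C = 58193042866757/20131437051068 (C = 4 - (192167/149041 + (218832849/7396)/(-164367)) = 4 - (192167*(1/149041) + (218832849/7396)*(-1/164367)) = 4 - (192167/149041 - 24314761/135073148) = 4 - 1*22332705337515/20131437051068 = 4 - 22332705337515/20131437051068 = 58193042866757/20131437051068 ≈ 2.8907)
C - w(446) = 58193042866757/20131437051068 - 1*487 = 58193042866757/20131437051068 - 487 = -9745816801003359/20131437051068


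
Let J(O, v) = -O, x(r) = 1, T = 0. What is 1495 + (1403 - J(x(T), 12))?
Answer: 2899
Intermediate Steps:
1495 + (1403 - J(x(T), 12)) = 1495 + (1403 - (-1)) = 1495 + (1403 - 1*(-1)) = 1495 + (1403 + 1) = 1495 + 1404 = 2899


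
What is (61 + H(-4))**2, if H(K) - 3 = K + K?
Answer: 3136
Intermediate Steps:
H(K) = 3 + 2*K (H(K) = 3 + (K + K) = 3 + 2*K)
(61 + H(-4))**2 = (61 + (3 + 2*(-4)))**2 = (61 + (3 - 8))**2 = (61 - 5)**2 = 56**2 = 3136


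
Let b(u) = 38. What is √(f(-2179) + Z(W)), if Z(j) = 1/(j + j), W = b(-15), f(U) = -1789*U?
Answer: √5629045583/38 ≈ 1974.4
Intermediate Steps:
W = 38
Z(j) = 1/(2*j)
√(f(-2179) + Z(W)) = √(-1789*(-2179) + (½)/38) = √(3898231 + (½)*(1/38)) = √(3898231 + 1/76) = √(296265557/76) = √5629045583/38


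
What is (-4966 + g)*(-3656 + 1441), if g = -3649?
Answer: 19082225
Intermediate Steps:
(-4966 + g)*(-3656 + 1441) = (-4966 - 3649)*(-3656 + 1441) = -8615*(-2215) = 19082225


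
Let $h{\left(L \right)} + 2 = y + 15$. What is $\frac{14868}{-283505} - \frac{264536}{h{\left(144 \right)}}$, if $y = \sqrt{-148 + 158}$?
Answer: $- \frac{974966986852}{45077295} + \frac{264536 \sqrt{10}}{159} \approx -16368.0$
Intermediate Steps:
$y = \sqrt{10} \approx 3.1623$
$h{\left(L \right)} = 13 + \sqrt{10}$ ($h{\left(L \right)} = -2 + \left(\sqrt{10} + 15\right) = -2 + \left(15 + \sqrt{10}\right) = 13 + \sqrt{10}$)
$\frac{14868}{-283505} - \frac{264536}{h{\left(144 \right)}} = \frac{14868}{-283505} - \frac{264536}{13 + \sqrt{10}} = 14868 \left(- \frac{1}{283505}\right) - \frac{264536}{13 + \sqrt{10}} = - \frac{14868}{283505} - \frac{264536}{13 + \sqrt{10}}$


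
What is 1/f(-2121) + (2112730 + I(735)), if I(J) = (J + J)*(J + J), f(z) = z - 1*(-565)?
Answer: 6649768279/1556 ≈ 4.2736e+6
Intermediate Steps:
f(z) = 565 + z (f(z) = z + 565 = 565 + z)
I(J) = 4*J**2 (I(J) = (2*J)*(2*J) = 4*J**2)
1/f(-2121) + (2112730 + I(735)) = 1/(565 - 2121) + (2112730 + 4*735**2) = 1/(-1556) + (2112730 + 4*540225) = -1/1556 + (2112730 + 2160900) = -1/1556 + 4273630 = 6649768279/1556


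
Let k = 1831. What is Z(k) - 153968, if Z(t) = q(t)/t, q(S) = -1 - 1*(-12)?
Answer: -281915397/1831 ≈ -1.5397e+5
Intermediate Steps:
q(S) = 11 (q(S) = -1 + 12 = 11)
Z(t) = 11/t
Z(k) - 153968 = 11/1831 - 153968 = -281915397/1831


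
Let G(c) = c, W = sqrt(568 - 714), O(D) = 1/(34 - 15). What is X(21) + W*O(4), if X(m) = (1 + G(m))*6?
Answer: 132 + I*sqrt(146)/19 ≈ 132.0 + 0.63595*I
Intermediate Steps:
O(D) = 1/19
W = I*sqrt(146) (W = sqrt(-146) = I*sqrt(146) ≈ 12.083*I)
X(m) = 6 + 6*m (X(m) = (1 + m)*6 = 6 + 6*m)
X(21) + W*O(4) = (6 + 6*21) + (I*sqrt(146))*(1/19) = (6 + 126) + I*sqrt(146)/19 = 132 + I*sqrt(146)/19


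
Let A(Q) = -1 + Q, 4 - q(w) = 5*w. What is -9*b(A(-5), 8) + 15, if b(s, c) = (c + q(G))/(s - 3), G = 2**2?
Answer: 7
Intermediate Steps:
G = 4
q(w) = 4 - 5*w
b(s, c) = (-16 + c)/(-3 + s) (b(s, c) = (c + (4 - 5*4))/(s - 3) = (c + (4 - 20))/(-3 + s) = (c - 16)/(-3 + s) = (-16 + c)/(-3 + s))
-9*b(A(-5), 8) + 15 = -9*(-16 + 8)/(-3 + (-1 - 5)) + 15 = -9*(-8)/(-3 - 6) + 15 = -9*(-8)/(-9) + 15 = -(-1)*(-8) + 15 = -9*8/9 + 15 = -8 + 15 = 7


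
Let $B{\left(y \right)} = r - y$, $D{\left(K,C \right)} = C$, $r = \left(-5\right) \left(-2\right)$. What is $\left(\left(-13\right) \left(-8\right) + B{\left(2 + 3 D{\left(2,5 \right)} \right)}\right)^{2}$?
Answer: $9409$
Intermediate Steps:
$r = 10$
$B{\left(y \right)} = 10 - y$
$\left(\left(-13\right) \left(-8\right) + B{\left(2 + 3 D{\left(2,5 \right)} \right)}\right)^{2} = \left(\left(-13\right) \left(-8\right) + \left(10 - \left(2 + 3 \cdot 5\right)\right)\right)^{2} = \left(104 + \left(10 - \left(2 + 15\right)\right)\right)^{2} = \left(104 + \left(10 - 17\right)\right)^{2} = \left(104 - 7\right)^{2} = 97^{2} = 9409$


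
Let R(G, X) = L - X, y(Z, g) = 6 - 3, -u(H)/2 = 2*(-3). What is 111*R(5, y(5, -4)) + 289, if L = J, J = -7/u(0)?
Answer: -435/4 ≈ -108.75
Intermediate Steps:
u(H) = 12 (u(H) = -4*(-3) = -2*(-6) = 12)
J = -7/12 ≈ -0.58333
L = -7/12 ≈ -0.58333
y(Z, g) = 3
R(G, X) = -7/12 - X
111*R(5, y(5, -4)) + 289 = 111*(-7/12 - 1*3) + 289 = 111*(-7/12 - 3) + 289 = 111*(-43/12) + 289 = -1591/4 + 289 = -435/4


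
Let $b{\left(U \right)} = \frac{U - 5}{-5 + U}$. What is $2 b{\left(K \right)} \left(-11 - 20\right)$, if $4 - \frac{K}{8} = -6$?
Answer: $-62$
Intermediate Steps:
$K = 80$ ($K = 32 - -48 = 32 + 48 = 80$)
$b{\left(U \right)} = 1$ ($b{\left(U \right)} = \frac{-5 + U}{-5 + U} = 1$)
$2 b{\left(K \right)} \left(-11 - 20\right) = 2 \cdot 1 \left(-11 - 20\right) = 2 \left(-11 - 20\right) = 2 \left(-31\right) = -62$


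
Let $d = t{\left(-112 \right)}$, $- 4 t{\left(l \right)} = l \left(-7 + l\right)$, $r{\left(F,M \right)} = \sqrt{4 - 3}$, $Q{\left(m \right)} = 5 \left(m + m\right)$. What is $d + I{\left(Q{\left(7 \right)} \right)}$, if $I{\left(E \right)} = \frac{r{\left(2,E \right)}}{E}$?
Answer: $- \frac{233239}{70} \approx -3332.0$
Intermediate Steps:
$Q{\left(m \right)} = 10 m$ ($Q{\left(m \right)} = 5 \cdot 2 m = 10 m$)
$r{\left(F,M \right)} = 1$ ($r{\left(F,M \right)} = \sqrt{1} = 1$)
$t{\left(l \right)} = - \frac{l \left(-7 + l\right)}{4}$
$d = -3332$ ($d = \frac{1}{4} \left(-112\right) \left(7 - -112\right) = \frac{1}{4} \left(-112\right) \left(7 + 112\right) = \frac{1}{4} \left(-112\right) 119 = -3332$)
$I{\left(E \right)} = \frac{1}{E}$ ($I{\left(E \right)} = 1 \frac{1}{E} = \frac{1}{E}$)
$d + I{\left(Q{\left(7 \right)} \right)} = -3332 + \frac{1}{10 \cdot 7} = -3332 + \frac{1}{70} = - \frac{233239}{70}$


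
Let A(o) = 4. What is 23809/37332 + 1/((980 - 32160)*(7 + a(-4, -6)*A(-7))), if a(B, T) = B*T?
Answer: 4778969908/7493325705 ≈ 0.63776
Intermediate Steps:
23809/37332 + 1/((980 - 32160)*(7 + a(-4, -6)*A(-7))) = 23809/37332 + 1/((980 - 32160)*(7 - 4*(-6)*4)) = 23809*(1/37332) + 1/((-31180)*(7 + 24*4)) = 23809/37332 - 1/(31180*(7 + 96)) = 23809/37332 - 1/31180/103 = 23809/37332 - 1/31180*1/103 = 23809/37332 - 1/3211540 = 4778969908/7493325705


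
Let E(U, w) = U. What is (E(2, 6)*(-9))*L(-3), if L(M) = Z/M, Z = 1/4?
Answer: 3/2 ≈ 1.5000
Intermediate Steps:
Z = 1/4 ≈ 0.25000
L(M) = 1/(4*M)
(E(2, 6)*(-9))*L(-3) = (2*(-9))*((1/4)/(-3)) = -9*(-1)/(2*3) = -18*(-1/12) = 3/2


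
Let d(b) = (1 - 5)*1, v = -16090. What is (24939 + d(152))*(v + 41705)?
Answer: 638710025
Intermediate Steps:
d(b) = -4 (d(b) = -4*1 = -4)
(24939 + d(152))*(v + 41705) = (24939 - 4)*(-16090 + 41705) = 24935*25615 = 638710025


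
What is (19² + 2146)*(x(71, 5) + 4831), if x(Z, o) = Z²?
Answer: 24749104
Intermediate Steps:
(19² + 2146)*(x(71, 5) + 4831) = (19² + 2146)*(71² + 4831) = (361 + 2146)*(5041 + 4831) = 2507*9872 = 24749104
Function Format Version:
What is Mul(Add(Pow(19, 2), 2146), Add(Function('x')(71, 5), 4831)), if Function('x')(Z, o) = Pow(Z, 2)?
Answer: 24749104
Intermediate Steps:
Mul(Add(Pow(19, 2), 2146), Add(Function('x')(71, 5), 4831)) = Mul(Add(Pow(19, 2), 2146), Add(Pow(71, 2), 4831)) = Mul(Add(361, 2146), Add(5041, 4831)) = Mul(2507, 9872) = 24749104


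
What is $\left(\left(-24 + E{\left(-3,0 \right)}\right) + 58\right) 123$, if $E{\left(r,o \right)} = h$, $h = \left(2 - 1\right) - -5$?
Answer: $4920$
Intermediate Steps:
$h = 6$ ($h = 1 + 5 = 6$)
$E{\left(r,o \right)} = 6$
$\left(\left(-24 + E{\left(-3,0 \right)}\right) + 58\right) 123 = \left(\left(-24 + 6\right) + 58\right) 123 = \left(-18 + 58\right) 123 = 40 \cdot 123 = 4920$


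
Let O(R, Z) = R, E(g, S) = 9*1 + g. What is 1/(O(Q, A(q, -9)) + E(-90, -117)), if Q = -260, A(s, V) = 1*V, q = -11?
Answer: -1/341 ≈ -0.0029326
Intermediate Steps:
A(s, V) = V
E(g, S) = 9 + g
1/(O(Q, A(q, -9)) + E(-90, -117)) = 1/(-260 + (9 - 90)) = 1/(-260 - 81) = 1/(-341) = -1/341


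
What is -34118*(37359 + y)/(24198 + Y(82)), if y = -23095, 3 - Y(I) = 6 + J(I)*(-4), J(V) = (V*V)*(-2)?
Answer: 486659152/29597 ≈ 16443.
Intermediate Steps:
J(V) = -2*V² (J(V) = V²*(-2) = -2*V²)
Y(I) = -3 - 8*I² (Y(I) = 3 - (6 - 2*I²*(-4)) = 3 - (6 + 8*I²) = 3 + (-6 - 8*I²) = -3 - 8*I²)
-34118*(37359 + y)/(24198 + Y(82)) = -34118*(37359 - 23095)/(24198 + (-3 - 8*82²)) = -34118*14264/(24198 + (-3 - 8*6724)) = -34118*14264/(24198 + (-3 - 53792)) = -34118*14264/(24198 - 53795) = -34118/((-29597*1/14264)) = -34118/(-29597/14264) = -34118*(-14264/29597) = 486659152/29597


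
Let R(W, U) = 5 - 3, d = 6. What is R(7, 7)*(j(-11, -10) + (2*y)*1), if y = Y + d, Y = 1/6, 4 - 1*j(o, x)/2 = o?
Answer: 254/3 ≈ 84.667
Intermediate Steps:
j(o, x) = 8 - 2*o
R(W, U) = 2
Y = ⅙ ≈ 0.16667
y = 37/6 (y = ⅙ + 6 = 37/6 ≈ 6.1667)
R(7, 7)*(j(-11, -10) + (2*y)*1) = 2*((8 - 2*(-11)) + (2*(37/6))*1) = 2*((8 + 22) + (37/3)*1) = 2*(30 + 37/3) = 2*(127/3) = 254/3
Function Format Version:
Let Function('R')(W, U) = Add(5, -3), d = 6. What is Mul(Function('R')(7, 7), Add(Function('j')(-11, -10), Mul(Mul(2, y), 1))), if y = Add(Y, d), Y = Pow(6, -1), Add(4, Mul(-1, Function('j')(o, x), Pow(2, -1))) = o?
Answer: Rational(254, 3) ≈ 84.667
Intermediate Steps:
Function('j')(o, x) = Add(8, Mul(-2, o))
Function('R')(W, U) = 2
Y = Rational(1, 6) ≈ 0.16667
y = Rational(37, 6) (y = Add(Rational(1, 6), 6) = Rational(37, 6) ≈ 6.1667)
Mul(Function('R')(7, 7), Add(Function('j')(-11, -10), Mul(Mul(2, y), 1))) = Mul(2, Add(Add(8, Mul(-2, -11)), Mul(Mul(2, Rational(37, 6)), 1))) = Mul(2, Add(Add(8, 22), Mul(Rational(37, 3), 1))) = Mul(2, Add(30, Rational(37, 3))) = Mul(2, Rational(127, 3)) = Rational(254, 3)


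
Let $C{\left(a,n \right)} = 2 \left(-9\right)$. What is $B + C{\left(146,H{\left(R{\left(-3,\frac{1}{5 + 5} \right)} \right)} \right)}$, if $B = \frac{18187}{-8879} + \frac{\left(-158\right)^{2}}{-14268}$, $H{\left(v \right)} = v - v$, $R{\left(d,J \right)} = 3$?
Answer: $- \frac{53105534}{2436261} \approx -21.798$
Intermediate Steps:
$H{\left(v \right)} = 0$
$C{\left(a,n \right)} = -18$
$B = - \frac{9252836}{2436261}$ ($B = 18187 \left(- \frac{1}{8879}\right) + 24964 \left(- \frac{1}{14268}\right) = - \frac{1399}{683} - \frac{6241}{3567} = - \frac{9252836}{2436261} \approx -3.798$)
$B + C{\left(146,H{\left(R{\left(-3,\frac{1}{5 + 5} \right)} \right)} \right)} = - \frac{9252836}{2436261} - 18 = - \frac{53105534}{2436261}$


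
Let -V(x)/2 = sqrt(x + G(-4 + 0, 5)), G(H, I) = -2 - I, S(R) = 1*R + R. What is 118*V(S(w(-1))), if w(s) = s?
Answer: -708*I ≈ -708.0*I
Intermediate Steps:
S(R) = 2*R (S(R) = R + R = 2*R)
V(x) = -2*sqrt(-7 + x) (V(x) = -2*sqrt(x + (-2 - 1*5)) = -2*sqrt(x + (-2 - 5)) = -2*sqrt(x - 7) = -2*sqrt(-7 + x))
118*V(S(w(-1))) = 118*(-2*sqrt(-7 + 2*(-1))) = 118*(-2*sqrt(-7 - 2)) = 118*(-6*I) = -708*I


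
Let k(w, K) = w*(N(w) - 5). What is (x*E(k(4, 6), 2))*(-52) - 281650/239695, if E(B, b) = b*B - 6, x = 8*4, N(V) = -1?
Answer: 4307550454/47939 ≈ 89855.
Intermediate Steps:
k(w, K) = -6*w (k(w, K) = w*(-1 - 5) = w*(-6) = -6*w)
x = 32
E(B, b) = -6 + B*b (E(B, b) = B*b - 6 = -6 + B*b)
(x*E(k(4, 6), 2))*(-52) - 281650/239695 = (32*(-6 - 6*4*2))*(-52) - 281650/239695 = (32*(-6 - 24*2))*(-52) - 281650*1/239695 = (32*(-6 - 48))*(-52) - 56330/47939 = (32*(-54))*(-52) - 56330/47939 = -1728*(-52) - 56330/47939 = 89856 - 56330/47939 = 4307550454/47939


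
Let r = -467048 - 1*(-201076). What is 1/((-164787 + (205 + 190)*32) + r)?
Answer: -1/418119 ≈ -2.3917e-6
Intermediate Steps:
r = -265972 (r = -467048 + 201076 = -265972)
1/((-164787 + (205 + 190)*32) + r) = 1/((-164787 + (205 + 190)*32) - 265972) = 1/((-164787 + 395*32) - 265972) = 1/((-164787 + 12640) - 265972) = 1/(-152147 - 265972) = 1/(-418119) = -1/418119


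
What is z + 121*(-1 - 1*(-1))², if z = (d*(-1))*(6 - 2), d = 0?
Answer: 0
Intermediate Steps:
z = 0 (z = (0*(-1))*(6 - 2) = 0*4 = 0)
z + 121*(-1 - 1*(-1))² = 0 + 121*(-1 - 1*(-1))² = 0 + 121*(-1 + 1)² = 0 + 121*0² = 0 + 121*0 = 0 + 0 = 0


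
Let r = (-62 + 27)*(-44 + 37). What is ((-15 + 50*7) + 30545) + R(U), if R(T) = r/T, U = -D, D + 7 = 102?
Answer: 586671/19 ≈ 30877.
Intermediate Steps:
D = 95 (D = -7 + 102 = 95)
U = -95 (U = -1*95 = -95)
r = 245 (r = -35*(-7) = 245)
R(T) = 245/T
((-15 + 50*7) + 30545) + R(U) = ((-15 + 50*7) + 30545) + 245/(-95) = ((-15 + 350) + 30545) + 245*(-1/95) = (335 + 30545) - 49/19 = 30880 - 49/19 = 586671/19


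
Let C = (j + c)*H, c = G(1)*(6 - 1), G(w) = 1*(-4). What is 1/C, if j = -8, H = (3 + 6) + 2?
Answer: -1/308 ≈ -0.0032468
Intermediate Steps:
G(w) = -4
H = 11 (H = 9 + 2 = 11)
c = -20 (c = -4*(6 - 1) = -4*5 = -20)
C = -308 (C = (-8 - 20)*11 = -28*11 = -308)
1/C = 1/(-308) = -1/308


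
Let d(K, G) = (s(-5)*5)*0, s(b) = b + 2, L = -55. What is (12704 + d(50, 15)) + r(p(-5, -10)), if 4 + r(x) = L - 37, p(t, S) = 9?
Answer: 12608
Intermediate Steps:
s(b) = 2 + b
d(K, G) = 0 (d(K, G) = ((2 - 5)*5)*0 = -3*5*0 = -15*0 = 0)
r(x) = -96 (r(x) = -4 + (-55 - 37) = -4 - 92 = -96)
(12704 + d(50, 15)) + r(p(-5, -10)) = (12704 + 0) - 96 = 12704 - 96 = 12608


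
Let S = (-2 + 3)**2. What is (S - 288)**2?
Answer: 82369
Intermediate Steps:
S = 1 (S = 1**2 = 1)
(S - 288)**2 = (1 - 288)**2 = (-287)**2 = 82369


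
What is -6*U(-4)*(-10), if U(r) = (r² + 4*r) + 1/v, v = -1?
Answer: -60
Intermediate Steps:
U(r) = -1 + r² + 4*r (U(r) = (r² + 4*r) + 1/(-1) = (r² + 4*r) - 1 = -1 + r² + 4*r)
-6*U(-4)*(-10) = -6*(-1 - 4*(4 - 4))*(-10) = -6*(-1 - 4*0)*(-10) = -6*(-1 + 0)*(-10) = -6*(-1)*(-10) = 6*(-10) = -60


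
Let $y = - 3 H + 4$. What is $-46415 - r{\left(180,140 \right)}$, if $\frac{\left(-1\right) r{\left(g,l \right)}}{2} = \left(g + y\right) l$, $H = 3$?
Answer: $2585$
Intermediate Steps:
$y = -5$ ($y = \left(-3\right) 3 + 4 = -9 + 4 = -5$)
$r{\left(g,l \right)} = - 2 l \left(-5 + g\right)$ ($r{\left(g,l \right)} = - 2 \left(g - 5\right) l = - 2 \left(-5 + g\right) l = - 2 l \left(-5 + g\right)$)
$-46415 - r{\left(180,140 \right)} = -46415 - 2 \cdot 140 \left(5 - 180\right) = -46415 - 2 \cdot 140 \left(-175\right) = -46415 - -49000 = -46415 + 49000 = 2585$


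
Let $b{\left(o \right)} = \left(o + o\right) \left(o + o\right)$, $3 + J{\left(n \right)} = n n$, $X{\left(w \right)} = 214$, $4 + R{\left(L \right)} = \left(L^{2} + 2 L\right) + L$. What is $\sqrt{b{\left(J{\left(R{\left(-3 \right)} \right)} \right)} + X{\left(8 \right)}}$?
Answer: $\sqrt{890} \approx 29.833$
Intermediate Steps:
$R{\left(L \right)} = -4 + L^{2} + 3 L$ ($R{\left(L \right)} = -4 + \left(\left(L^{2} + 2 L\right) + L\right) = -4 + \left(L^{2} + 3 L\right) = -4 + L^{2} + 3 L$)
$J{\left(n \right)} = -3 + n^{2}$ ($J{\left(n \right)} = -3 + n n = -3 + n^{2}$)
$b{\left(o \right)} = 4 o^{2}$ ($b{\left(o \right)} = 2 o 2 o = 4 o^{2}$)
$\sqrt{b{\left(J{\left(R{\left(-3 \right)} \right)} \right)} + X{\left(8 \right)}} = \sqrt{4 \left(-3 + \left(-4 + \left(-3\right)^{2} + 3 \left(-3\right)\right)^{2}\right)^{2} + 214} = \sqrt{4 \left(-3 + \left(-4 + 9 - 9\right)^{2}\right)^{2} + 214} = \sqrt{4 \left(-3 + \left(-4\right)^{2}\right)^{2} + 214} = \sqrt{4 \left(-3 + 16\right)^{2} + 214} = \sqrt{4 \cdot 13^{2} + 214} = \sqrt{4 \cdot 169 + 214} = \sqrt{676 + 214} = \sqrt{890}$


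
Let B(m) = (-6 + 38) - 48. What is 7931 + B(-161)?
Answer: 7915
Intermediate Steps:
B(m) = -16 (B(m) = 32 - 48 = -16)
7931 + B(-161) = 7931 - 16 = 7915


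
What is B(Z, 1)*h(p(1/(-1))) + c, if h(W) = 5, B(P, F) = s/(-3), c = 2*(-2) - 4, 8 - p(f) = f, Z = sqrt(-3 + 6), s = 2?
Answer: -34/3 ≈ -11.333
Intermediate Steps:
Z = sqrt(3) ≈ 1.7320
p(f) = 8 - f
c = -8 (c = -4 - 4 = -8)
B(P, F) = -2/3 (B(P, F) = 2/(-3) = 2*(-1/3) = -2/3)
B(Z, 1)*h(p(1/(-1))) + c = -2/3*5 - 8 = -10/3 - 8 = -34/3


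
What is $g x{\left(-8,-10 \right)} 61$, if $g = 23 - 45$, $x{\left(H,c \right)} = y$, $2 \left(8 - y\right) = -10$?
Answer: $-17446$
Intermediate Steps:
$y = 13$ ($y = 8 - -5 = 8 + 5 = 13$)
$x{\left(H,c \right)} = 13$
$g = -22$
$g x{\left(-8,-10 \right)} 61 = \left(-22\right) 13 \cdot 61 = \left(-286\right) 61 = -17446$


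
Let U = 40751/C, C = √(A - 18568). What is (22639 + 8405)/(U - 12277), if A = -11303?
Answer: -2846162558187/1125989755990 + 948805533*I*√3319/1125989755990 ≈ -2.5277 + 0.048545*I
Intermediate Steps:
C = 3*I*√3319 (C = √(-11303 - 18568) = √(-29871) = 3*I*√3319 ≈ 172.83*I)
U = -40751*I*√3319/9957 (U = 40751/((3*I*√3319)) = 40751*(-I*√3319/9957) = -40751*I*√3319/9957 ≈ -235.78*I)
(22639 + 8405)/(U - 12277) = (22639 + 8405)/(-40751*I*√3319/9957 - 12277) = 31044/(-12277 - 40751*I*√3319/9957)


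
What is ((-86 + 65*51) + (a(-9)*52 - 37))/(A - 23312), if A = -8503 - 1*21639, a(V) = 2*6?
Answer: -636/8909 ≈ -0.071388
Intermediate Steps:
a(V) = 12
A = -30142 (A = -8503 - 21639 = -30142)
((-86 + 65*51) + (a(-9)*52 - 37))/(A - 23312) = ((-86 + 65*51) + (12*52 - 37))/(-30142 - 23312) = ((-86 + 3315) + (624 - 37))/(-53454) = (3229 + 587)*(-1/53454) = 3816*(-1/53454) = -636/8909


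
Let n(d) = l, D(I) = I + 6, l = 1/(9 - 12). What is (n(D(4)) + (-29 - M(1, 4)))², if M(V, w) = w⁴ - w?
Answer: 712336/9 ≈ 79149.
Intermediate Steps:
l = -⅓ (l = 1/(-3) = -⅓ ≈ -0.33333)
D(I) = 6 + I
n(d) = -⅓
(n(D(4)) + (-29 - M(1, 4)))² = (-⅓ + (-29 - (4⁴ - 1*4)))² = (-⅓ + (-29 - (256 - 4)))² = (-⅓ + (-29 - 1*252))² = (-⅓ + (-29 - 252))² = (-⅓ - 281)² = (-844/3)² = 712336/9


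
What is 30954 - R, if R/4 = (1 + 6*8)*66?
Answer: 18018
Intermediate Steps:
R = 12936 (R = 4*((1 + 6*8)*66) = 4*((1 + 48)*66) = 4*(49*66) = 4*3234 = 12936)
30954 - R = 30954 - 1*12936 = 30954 - 12936 = 18018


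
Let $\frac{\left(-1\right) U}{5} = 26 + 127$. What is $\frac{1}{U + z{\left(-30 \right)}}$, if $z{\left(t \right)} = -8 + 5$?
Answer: $- \frac{1}{768} \approx -0.0013021$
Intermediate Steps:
$U = -765$ ($U = - 5 \left(26 + 127\right) = \left(-5\right) 153 = -765$)
$z{\left(t \right)} = -3$
$\frac{1}{U + z{\left(-30 \right)}} = \frac{1}{-765 - 3} = \frac{1}{-768} = - \frac{1}{768}$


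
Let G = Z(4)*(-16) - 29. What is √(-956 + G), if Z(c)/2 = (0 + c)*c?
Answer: I*√1497 ≈ 38.691*I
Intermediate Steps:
Z(c) = 2*c² (Z(c) = 2*((0 + c)*c) = 2*(c*c) = 2*c²)
G = -541 (G = (2*4²)*(-16) - 29 = (2*16)*(-16) - 29 = 32*(-16) - 29 = -512 - 29 = -541)
√(-956 + G) = √(-956 - 541) = √(-1497) = I*√1497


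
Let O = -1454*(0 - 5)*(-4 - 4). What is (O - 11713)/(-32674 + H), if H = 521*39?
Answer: 69873/12355 ≈ 5.6554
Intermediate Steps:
H = 20319
O = -58160 (O = -(-7270)*(-8) = -1454*40 = -58160)
(O - 11713)/(-32674 + H) = (-58160 - 11713)/(-32674 + 20319) = -69873/(-12355) = -69873*(-1/12355) = 69873/12355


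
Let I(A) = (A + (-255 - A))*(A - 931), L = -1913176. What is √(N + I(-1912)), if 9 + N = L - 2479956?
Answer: 4*I*√229261 ≈ 1915.2*I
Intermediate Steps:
I(A) = 237405 - 255*A (I(A) = -255*(-931 + A) = 237405 - 255*A)
N = -4393141 (N = -9 + (-1913176 - 2479956) = -9 - 4393132 = -4393141)
√(N + I(-1912)) = √(-4393141 + (237405 - 255*(-1912))) = √(-4393141 + (237405 + 487560)) = √(-4393141 + 724965) = √(-3668176) = 4*I*√229261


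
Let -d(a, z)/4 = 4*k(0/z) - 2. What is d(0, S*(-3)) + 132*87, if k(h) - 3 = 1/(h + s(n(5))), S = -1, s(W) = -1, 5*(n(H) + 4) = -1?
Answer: 11460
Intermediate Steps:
n(H) = -21/5 (n(H) = -4 + (⅕)*(-1) = -4 - ⅕ = -21/5)
k(h) = 3 + 1/(-1 + h) (k(h) = 3 + 1/(h - 1) = 3 + 1/(-1 + h))
d(a, z) = -24 (d(a, z) = -4*(4*((-2 + 3*(0/z))/(-1 + 0/z)) - 2) = -4*(4*((-2 + 3*0)/(-1 + 0)) - 2) = -4*(4*((-2 + 0)/(-1)) - 2) = -4*(4*(-1*(-2)) - 2) = -4*(4*2 - 2) = -4*(8 - 2) = -4*6 = -24)
d(0, S*(-3)) + 132*87 = -24 + 132*87 = -24 + 11484 = 11460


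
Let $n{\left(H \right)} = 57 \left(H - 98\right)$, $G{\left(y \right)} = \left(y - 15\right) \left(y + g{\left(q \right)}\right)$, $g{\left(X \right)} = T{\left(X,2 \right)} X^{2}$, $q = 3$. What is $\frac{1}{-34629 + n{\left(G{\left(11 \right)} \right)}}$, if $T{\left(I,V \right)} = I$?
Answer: $- \frac{1}{48879} \approx -2.0459 \cdot 10^{-5}$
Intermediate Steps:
$g{\left(X \right)} = X^{3}$ ($g{\left(X \right)} = X X^{2} = X^{3}$)
$G{\left(y \right)} = \left(-15 + y\right) \left(27 + y\right)$ ($G{\left(y \right)} = \left(y - 15\right) \left(y + 3^{3}\right) = \left(-15 + y\right) \left(y + 27\right) = \left(-15 + y\right) \left(27 + y\right)$)
$n{\left(H \right)} = -5586 + 57 H$ ($n{\left(H \right)} = 57 \left(-98 + H\right) = -5586 + 57 H$)
$\frac{1}{-34629 + n{\left(G{\left(11 \right)} \right)}} = \frac{1}{-34629 + \left(-5586 + 57 \left(-405 + 11^{2} + 12 \cdot 11\right)\right)} = \frac{1}{-34629 + \left(-5586 + 57 \left(-405 + 121 + 132\right)\right)} = \frac{1}{-34629 + \left(-5586 + 57 \left(-152\right)\right)} = \frac{1}{-34629 - 14250} = \frac{1}{-48879} = - \frac{1}{48879}$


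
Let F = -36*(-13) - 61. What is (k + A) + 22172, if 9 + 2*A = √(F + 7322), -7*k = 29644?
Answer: 251057/14 + √7729/2 ≈ 17977.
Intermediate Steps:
k = -29644/7 (k = -⅐*29644 = -29644/7 ≈ -4234.9)
F = 407 (F = 468 - 61 = 407)
A = -9/2 + √7729/2 (A = -9/2 + √(407 + 7322)/2 = -9/2 + √7729/2 ≈ 39.457)
(k + A) + 22172 = (-29644/7 + (-9/2 + √7729/2)) + 22172 = (-59351/14 + √7729/2) + 22172 = 251057/14 + √7729/2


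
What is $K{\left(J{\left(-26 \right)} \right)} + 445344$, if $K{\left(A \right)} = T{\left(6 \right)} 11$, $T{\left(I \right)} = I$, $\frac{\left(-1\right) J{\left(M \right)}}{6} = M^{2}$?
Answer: $445410$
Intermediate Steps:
$J{\left(M \right)} = - 6 M^{2}$
$K{\left(A \right)} = 66$ ($K{\left(A \right)} = 6 \cdot 11 = 66$)
$K{\left(J{\left(-26 \right)} \right)} + 445344 = 66 + 445344 = 445410$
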